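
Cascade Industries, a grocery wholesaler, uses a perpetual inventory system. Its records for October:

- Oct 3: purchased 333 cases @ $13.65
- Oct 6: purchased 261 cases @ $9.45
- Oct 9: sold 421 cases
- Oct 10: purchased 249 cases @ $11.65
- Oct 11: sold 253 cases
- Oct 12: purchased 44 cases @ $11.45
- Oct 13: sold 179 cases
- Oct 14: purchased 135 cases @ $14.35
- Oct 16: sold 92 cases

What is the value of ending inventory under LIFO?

Oct 9, 421 sold [LIFO — newest first]: 261 @ $9.45 + 160 @ $13.65 = $4,650.45
Oct 11, 253 sold [LIFO — newest first]: 249 @ $11.65 + 4 @ $13.65 = $2,955.45
Oct 13, 179 sold [LIFO — newest first]: 44 @ $11.45 + 135 @ $13.65 = $2,346.55
Oct 16, 92 sold [LIFO — newest first]: 92 @ $14.35 = $1,320.20
Total COGS = $4,650.45 + $2,955.45 + $2,346.55 + $1,320.20 = $11,272.65
Ending inventory: 34 @ $13.65 + 43 @ $14.35 = $1,081.15

Ending inventory = $1,081.15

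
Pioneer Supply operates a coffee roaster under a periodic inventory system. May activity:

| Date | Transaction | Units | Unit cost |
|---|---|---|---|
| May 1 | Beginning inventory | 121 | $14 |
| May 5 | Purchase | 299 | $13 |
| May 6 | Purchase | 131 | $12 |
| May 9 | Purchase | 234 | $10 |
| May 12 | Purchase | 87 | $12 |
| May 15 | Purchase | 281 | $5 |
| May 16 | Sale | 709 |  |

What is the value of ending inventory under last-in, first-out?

Ending inventory = $5,869

May 16, 709 sold [LIFO — newest first]: 281 @ $5 + 87 @ $12 + 234 @ $10 + 107 @ $12 = $6,073
Ending inventory: 121 @ $14 + 299 @ $13 + 24 @ $12 = $5,869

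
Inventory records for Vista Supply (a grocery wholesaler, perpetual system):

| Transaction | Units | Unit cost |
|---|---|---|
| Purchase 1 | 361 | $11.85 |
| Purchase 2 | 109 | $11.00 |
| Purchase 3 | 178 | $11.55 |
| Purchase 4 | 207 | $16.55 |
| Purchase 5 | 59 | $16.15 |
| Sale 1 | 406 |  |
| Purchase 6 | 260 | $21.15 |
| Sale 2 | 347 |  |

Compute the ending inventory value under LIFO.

Sale 1 (406) [LIFO — newest first]: 59 @ $16.15 + 207 @ $16.55 + 140 @ $11.55 = $5,995.70
Sale 2 (347) [LIFO — newest first]: 260 @ $21.15 + 38 @ $11.55 + 49 @ $11.00 = $6,476.90
Total COGS = $5,995.70 + $6,476.90 = $12,472.60
Ending inventory: 361 @ $11.85 + 60 @ $11.00 = $4,937.85

Ending inventory = $4,937.85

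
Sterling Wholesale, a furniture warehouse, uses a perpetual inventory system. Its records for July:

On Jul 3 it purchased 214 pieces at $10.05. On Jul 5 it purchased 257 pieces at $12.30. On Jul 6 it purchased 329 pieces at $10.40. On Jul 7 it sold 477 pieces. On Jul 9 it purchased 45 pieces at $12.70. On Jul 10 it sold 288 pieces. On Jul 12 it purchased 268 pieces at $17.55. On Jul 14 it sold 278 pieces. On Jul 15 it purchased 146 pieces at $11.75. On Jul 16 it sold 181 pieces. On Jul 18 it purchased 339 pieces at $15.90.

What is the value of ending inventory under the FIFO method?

Jul 7, 477 sold [FIFO — oldest first]: 214 @ $10.05 + 257 @ $12.30 + 6 @ $10.40 = $5,374.20
Jul 10, 288 sold [FIFO — oldest first]: 288 @ $10.40 = $2,995.20
Jul 14, 278 sold [FIFO — oldest first]: 35 @ $10.40 + 45 @ $12.70 + 198 @ $17.55 = $4,410.40
Jul 16, 181 sold [FIFO — oldest first]: 70 @ $17.55 + 111 @ $11.75 = $2,532.75
Total COGS = $5,374.20 + $2,995.20 + $4,410.40 + $2,532.75 = $15,312.55
Ending inventory: 35 @ $11.75 + 339 @ $15.90 = $5,801.35
Check: goods available $21,113.90 = COGS $15,312.55 + ending $5,801.35

Ending inventory = $5,801.35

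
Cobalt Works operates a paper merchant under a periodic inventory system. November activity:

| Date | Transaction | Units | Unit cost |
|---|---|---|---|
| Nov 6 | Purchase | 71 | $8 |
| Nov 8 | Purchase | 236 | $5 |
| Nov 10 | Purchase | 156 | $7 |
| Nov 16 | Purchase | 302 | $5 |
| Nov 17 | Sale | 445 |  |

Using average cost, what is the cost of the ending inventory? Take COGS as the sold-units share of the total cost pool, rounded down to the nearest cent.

Ending inventory = $1,819.61

Nov 17, sell 445: 445/765 × $4,350.00 → $2,530.39
Ending inventory (cost pool remaining) = $1,819.61
Check: goods available $4,350.00 = COGS $2,530.39 + ending $1,819.61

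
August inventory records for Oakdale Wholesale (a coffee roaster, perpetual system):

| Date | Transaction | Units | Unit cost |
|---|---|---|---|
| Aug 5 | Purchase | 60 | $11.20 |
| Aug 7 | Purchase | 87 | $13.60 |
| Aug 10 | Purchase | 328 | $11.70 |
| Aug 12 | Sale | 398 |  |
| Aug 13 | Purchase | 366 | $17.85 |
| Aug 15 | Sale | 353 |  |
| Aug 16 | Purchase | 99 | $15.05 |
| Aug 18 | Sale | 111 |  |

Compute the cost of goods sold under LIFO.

COGS = $12,794.80

Aug 12, 398 sold [LIFO — newest first]: 328 @ $11.70 + 70 @ $13.60 = $4,789.60
Aug 15, 353 sold [LIFO — newest first]: 353 @ $17.85 = $6,301.05
Aug 18, 111 sold [LIFO — newest first]: 99 @ $15.05 + 12 @ $17.85 = $1,704.15
Total COGS = $4,789.60 + $6,301.05 + $1,704.15 = $12,794.80
Ending inventory: 60 @ $11.20 + 17 @ $13.60 + 1 @ $17.85 = $921.05
Check: goods available $13,715.85 = COGS $12,794.80 + ending $921.05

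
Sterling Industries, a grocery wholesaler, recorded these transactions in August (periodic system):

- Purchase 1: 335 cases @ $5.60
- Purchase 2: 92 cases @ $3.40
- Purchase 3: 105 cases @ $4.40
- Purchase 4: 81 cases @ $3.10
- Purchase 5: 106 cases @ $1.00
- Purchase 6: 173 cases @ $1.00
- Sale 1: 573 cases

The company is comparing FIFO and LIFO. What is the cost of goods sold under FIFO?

FIFO COGS: 335 @ $5.60 + 92 @ $3.40 + 105 @ $4.40 + 41 @ $3.10 = $2,777.90
LIFO COGS: 173 @ $1.00 + 106 @ $1.00 + 81 @ $3.10 + 105 @ $4.40 + 92 @ $3.40 + 16 @ $5.60 = $1,394.50

COGS = $2,777.90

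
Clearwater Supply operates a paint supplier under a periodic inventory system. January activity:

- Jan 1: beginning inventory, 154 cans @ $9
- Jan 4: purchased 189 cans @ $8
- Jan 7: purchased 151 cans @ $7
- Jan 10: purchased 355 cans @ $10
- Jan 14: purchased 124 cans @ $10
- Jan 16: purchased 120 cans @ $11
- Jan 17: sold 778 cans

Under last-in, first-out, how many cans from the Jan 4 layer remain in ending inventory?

161

Jan 17, 778 sold [LIFO — newest first]: 120 @ $11 + 124 @ $10 + 355 @ $10 + 151 @ $7 + 28 @ $8 = $7,391
Ending inventory: 154 @ $9 + 161 @ $8 = $2,674
Check: goods available $10,065 = COGS $7,391 + ending $2,674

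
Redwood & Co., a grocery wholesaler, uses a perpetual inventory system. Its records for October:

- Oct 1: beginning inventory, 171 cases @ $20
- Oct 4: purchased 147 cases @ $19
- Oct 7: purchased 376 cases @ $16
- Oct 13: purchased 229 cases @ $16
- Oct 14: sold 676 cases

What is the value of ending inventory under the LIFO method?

Oct 14, 676 sold [LIFO — newest first]: 229 @ $16 + 376 @ $16 + 71 @ $19 = $11,029
Ending inventory: 171 @ $20 + 76 @ $19 = $4,864
Check: goods available $15,893 = COGS $11,029 + ending $4,864

Ending inventory = $4,864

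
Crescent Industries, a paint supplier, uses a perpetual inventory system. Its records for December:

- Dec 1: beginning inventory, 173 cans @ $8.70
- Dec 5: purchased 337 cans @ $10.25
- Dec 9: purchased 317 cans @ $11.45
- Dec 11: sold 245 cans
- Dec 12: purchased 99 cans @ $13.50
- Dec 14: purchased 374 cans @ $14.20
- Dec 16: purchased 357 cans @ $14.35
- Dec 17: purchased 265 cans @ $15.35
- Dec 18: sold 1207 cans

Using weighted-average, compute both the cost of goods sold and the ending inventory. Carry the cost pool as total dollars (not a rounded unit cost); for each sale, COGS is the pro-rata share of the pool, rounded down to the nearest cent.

After Dec 1: 173 on hand, pool $1,505.10 (≈ $8.7000 each)
After Dec 5: 510 on hand, pool $4,959.35 (≈ $9.7242 each)
After Dec 9: 827 on hand, pool $8,589.00 (≈ $10.3857 each)
Dec 11, sell 245: 245/827 × $8,589.00 → $2,544.50
After Dec 12: 681 on hand, pool $7,381.00 (≈ $10.8385 each)
After Dec 14: 1055 on hand, pool $12,691.80 (≈ $12.0301 each)
After Dec 16: 1412 on hand, pool $17,814.75 (≈ $12.6167 each)
After Dec 17: 1677 on hand, pool $21,882.50 (≈ $13.0486 each)
Dec 18, sell 1207: 1207/1677 × $21,882.50 → $15,749.65
Total COGS = $2,544.50 + $15,749.65 = $18,294.15
Ending inventory (cost pool remaining) = $6,132.85

COGS = $18,294.15; ending inventory = $6,132.85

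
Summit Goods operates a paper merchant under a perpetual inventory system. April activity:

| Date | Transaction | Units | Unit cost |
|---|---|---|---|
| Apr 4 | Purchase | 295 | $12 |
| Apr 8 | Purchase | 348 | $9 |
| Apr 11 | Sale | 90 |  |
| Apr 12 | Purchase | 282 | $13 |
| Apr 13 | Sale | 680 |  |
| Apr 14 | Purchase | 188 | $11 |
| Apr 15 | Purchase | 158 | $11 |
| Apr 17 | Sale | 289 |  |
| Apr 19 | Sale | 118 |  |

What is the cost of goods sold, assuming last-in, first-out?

Apr 11, 90 sold [LIFO — newest first]: 90 @ $9 = $810
Apr 13, 680 sold [LIFO — newest first]: 282 @ $13 + 258 @ $9 + 140 @ $12 = $7,668
Apr 17, 289 sold [LIFO — newest first]: 158 @ $11 + 131 @ $11 = $3,179
Apr 19, 118 sold [LIFO — newest first]: 57 @ $11 + 61 @ $12 = $1,359
Total COGS = $810 + $7,668 + $3,179 + $1,359 = $13,016
Ending inventory: 94 @ $12 = $1,128
Check: goods available $14,144 = COGS $13,016 + ending $1,128

COGS = $13,016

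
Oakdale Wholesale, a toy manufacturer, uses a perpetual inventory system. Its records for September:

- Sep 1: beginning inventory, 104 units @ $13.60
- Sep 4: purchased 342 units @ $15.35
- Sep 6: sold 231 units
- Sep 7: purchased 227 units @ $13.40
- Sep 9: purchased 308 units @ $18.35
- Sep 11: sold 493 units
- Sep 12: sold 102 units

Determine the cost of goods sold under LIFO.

Sep 6, 231 sold [LIFO — newest first]: 231 @ $15.35 = $3,545.85
Sep 11, 493 sold [LIFO — newest first]: 308 @ $18.35 + 185 @ $13.40 = $8,130.80
Sep 12, 102 sold [LIFO — newest first]: 42 @ $13.40 + 60 @ $15.35 = $1,483.80
Total COGS = $3,545.85 + $8,130.80 + $1,483.80 = $13,160.45
Ending inventory: 104 @ $13.60 + 51 @ $15.35 = $2,197.25

COGS = $13,160.45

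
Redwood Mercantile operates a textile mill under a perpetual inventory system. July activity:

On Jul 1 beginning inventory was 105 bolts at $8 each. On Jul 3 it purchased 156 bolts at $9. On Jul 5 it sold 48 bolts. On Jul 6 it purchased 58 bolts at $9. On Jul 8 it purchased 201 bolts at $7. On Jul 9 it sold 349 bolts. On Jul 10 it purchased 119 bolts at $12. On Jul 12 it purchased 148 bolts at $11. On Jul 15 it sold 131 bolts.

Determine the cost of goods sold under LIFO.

Jul 5, 48 sold [LIFO — newest first]: 48 @ $9 = $432
Jul 9, 349 sold [LIFO — newest first]: 201 @ $7 + 58 @ $9 + 90 @ $9 = $2,739
Jul 15, 131 sold [LIFO — newest first]: 131 @ $11 = $1,441
Total COGS = $432 + $2,739 + $1,441 = $4,612
Ending inventory: 105 @ $8 + 18 @ $9 + 119 @ $12 + 17 @ $11 = $2,617

COGS = $4,612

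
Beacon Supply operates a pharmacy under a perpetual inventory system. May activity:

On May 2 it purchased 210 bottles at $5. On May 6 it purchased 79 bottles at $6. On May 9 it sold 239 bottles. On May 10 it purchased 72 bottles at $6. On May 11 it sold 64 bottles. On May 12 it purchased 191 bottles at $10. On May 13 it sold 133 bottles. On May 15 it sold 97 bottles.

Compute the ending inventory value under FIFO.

May 9, 239 sold [FIFO — oldest first]: 210 @ $5 + 29 @ $6 = $1,224
May 11, 64 sold [FIFO — oldest first]: 50 @ $6 + 14 @ $6 = $384
May 13, 133 sold [FIFO — oldest first]: 58 @ $6 + 75 @ $10 = $1,098
May 15, 97 sold [FIFO — oldest first]: 97 @ $10 = $970
Total COGS = $1,224 + $384 + $1,098 + $970 = $3,676
Ending inventory: 19 @ $10 = $190

Ending inventory = $190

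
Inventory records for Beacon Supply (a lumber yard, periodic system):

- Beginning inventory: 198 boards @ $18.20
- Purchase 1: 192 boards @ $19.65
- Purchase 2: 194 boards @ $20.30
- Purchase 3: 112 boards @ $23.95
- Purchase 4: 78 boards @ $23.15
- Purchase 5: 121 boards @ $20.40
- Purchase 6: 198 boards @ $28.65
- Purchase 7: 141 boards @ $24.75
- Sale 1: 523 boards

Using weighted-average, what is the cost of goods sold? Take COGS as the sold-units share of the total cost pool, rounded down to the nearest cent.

Sale 1, sell 523: 523/1234 × $27,433.55 → $11,627.02
Ending inventory (cost pool remaining) = $15,806.53

COGS = $11,627.02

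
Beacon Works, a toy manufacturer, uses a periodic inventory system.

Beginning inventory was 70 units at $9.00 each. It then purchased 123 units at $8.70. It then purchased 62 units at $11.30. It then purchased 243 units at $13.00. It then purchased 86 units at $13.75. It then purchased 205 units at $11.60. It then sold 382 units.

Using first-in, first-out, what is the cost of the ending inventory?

Sale 1 (382) [FIFO — oldest first]: 70 @ $9.00 + 123 @ $8.70 + 62 @ $11.30 + 127 @ $13.00 = $4,051.70
Ending inventory: 116 @ $13.00 + 86 @ $13.75 + 205 @ $11.60 = $5,068.50
Check: goods available $9,120.20 = COGS $4,051.70 + ending $5,068.50

Ending inventory = $5,068.50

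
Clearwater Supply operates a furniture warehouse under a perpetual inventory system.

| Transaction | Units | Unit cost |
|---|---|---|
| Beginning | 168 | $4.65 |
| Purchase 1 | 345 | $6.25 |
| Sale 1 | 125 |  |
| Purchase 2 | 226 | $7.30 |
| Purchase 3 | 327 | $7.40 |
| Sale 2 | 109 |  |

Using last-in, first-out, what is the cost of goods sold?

Sale 1 (125) [LIFO — newest first]: 125 @ $6.25 = $781.25
Sale 2 (109) [LIFO — newest first]: 109 @ $7.40 = $806.60
Total COGS = $781.25 + $806.60 = $1,587.85
Ending inventory: 168 @ $4.65 + 220 @ $6.25 + 226 @ $7.30 + 218 @ $7.40 = $5,419.20

COGS = $1,587.85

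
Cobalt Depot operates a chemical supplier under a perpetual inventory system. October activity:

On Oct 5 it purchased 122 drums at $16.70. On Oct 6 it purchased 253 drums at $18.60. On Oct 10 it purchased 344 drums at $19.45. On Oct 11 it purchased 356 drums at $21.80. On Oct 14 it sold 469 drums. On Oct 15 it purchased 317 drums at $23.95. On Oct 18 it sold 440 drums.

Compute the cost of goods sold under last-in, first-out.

Oct 14, 469 sold [LIFO — newest first]: 356 @ $21.80 + 113 @ $19.45 = $9,958.65
Oct 18, 440 sold [LIFO — newest first]: 317 @ $23.95 + 123 @ $19.45 = $9,984.50
Total COGS = $9,958.65 + $9,984.50 = $19,943.15
Ending inventory: 122 @ $16.70 + 253 @ $18.60 + 108 @ $19.45 = $8,843.80

COGS = $19,943.15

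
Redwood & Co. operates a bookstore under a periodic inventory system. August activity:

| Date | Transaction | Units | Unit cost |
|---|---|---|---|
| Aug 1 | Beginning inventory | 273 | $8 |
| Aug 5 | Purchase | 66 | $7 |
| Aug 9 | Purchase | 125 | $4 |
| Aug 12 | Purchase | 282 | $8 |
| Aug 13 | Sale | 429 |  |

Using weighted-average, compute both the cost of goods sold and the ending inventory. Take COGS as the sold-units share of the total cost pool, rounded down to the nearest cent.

Aug 13, sell 429: 429/746 × $5,402.00 → $3,106.51
Ending inventory (cost pool remaining) = $2,295.49
Check: goods available $5,402.00 = COGS $3,106.51 + ending $2,295.49

COGS = $3,106.51; ending inventory = $2,295.49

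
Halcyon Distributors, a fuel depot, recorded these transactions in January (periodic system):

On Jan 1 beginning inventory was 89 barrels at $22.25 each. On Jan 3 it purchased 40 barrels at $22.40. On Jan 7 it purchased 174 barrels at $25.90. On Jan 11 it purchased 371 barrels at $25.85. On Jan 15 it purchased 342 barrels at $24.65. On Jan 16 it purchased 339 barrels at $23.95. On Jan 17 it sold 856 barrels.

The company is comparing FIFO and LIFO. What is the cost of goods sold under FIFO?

COGS = $21,459.50

FIFO COGS: 89 @ $22.25 + 40 @ $22.40 + 174 @ $25.90 + 371 @ $25.85 + 182 @ $24.65 = $21,459.50
LIFO COGS: 339 @ $23.95 + 342 @ $24.65 + 175 @ $25.85 = $21,073.10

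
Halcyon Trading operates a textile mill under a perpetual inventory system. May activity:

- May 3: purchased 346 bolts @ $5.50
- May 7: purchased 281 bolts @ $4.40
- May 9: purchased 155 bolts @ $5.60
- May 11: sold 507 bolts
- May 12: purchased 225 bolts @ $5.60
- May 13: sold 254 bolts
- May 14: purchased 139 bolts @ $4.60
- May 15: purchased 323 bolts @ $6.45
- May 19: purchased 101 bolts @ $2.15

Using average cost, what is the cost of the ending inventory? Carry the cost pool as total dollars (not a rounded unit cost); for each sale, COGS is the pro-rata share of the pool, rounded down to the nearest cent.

Ending inventory = $4,253.18

After May 3: 346 on hand, pool $1,903.00 (≈ $5.5000 each)
After May 7: 627 on hand, pool $3,139.40 (≈ $5.0070 each)
After May 9: 782 on hand, pool $4,007.40 (≈ $5.1246 each)
May 11, sell 507: 507/782 × $4,007.40 → $2,598.14
After May 12: 500 on hand, pool $2,669.26 (≈ $5.3385 each)
May 13, sell 254: 254/500 × $2,669.26 → $1,355.98
After May 14: 385 on hand, pool $1,952.68 (≈ $5.0719 each)
After May 15: 708 on hand, pool $4,036.03 (≈ $5.7006 each)
After May 19: 809 on hand, pool $4,253.18 (≈ $5.2573 each)
Total COGS = $2,598.14 + $1,355.98 = $3,954.12
Ending inventory (cost pool remaining) = $4,253.18
Check: goods available $8,207.30 = COGS $3,954.12 + ending $4,253.18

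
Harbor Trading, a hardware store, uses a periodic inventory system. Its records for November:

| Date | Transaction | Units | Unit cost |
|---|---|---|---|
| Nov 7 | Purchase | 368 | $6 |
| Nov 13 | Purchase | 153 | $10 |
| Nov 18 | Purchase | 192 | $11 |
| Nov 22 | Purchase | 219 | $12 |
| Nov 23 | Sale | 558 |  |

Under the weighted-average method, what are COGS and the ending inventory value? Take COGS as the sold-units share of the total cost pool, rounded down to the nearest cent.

Nov 23, sell 558: 558/932 × $8,478.00 → $5,075.88
Ending inventory (cost pool remaining) = $3,402.12
Check: goods available $8,478.00 = COGS $5,075.88 + ending $3,402.12

COGS = $5,075.88; ending inventory = $3,402.12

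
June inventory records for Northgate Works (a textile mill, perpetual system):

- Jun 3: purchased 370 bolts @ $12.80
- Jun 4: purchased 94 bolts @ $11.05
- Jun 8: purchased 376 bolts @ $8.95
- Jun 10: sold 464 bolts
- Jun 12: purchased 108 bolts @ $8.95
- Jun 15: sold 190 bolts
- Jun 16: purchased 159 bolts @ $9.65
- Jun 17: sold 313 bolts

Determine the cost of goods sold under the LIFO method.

COGS = $9,848.85

Jun 10, 464 sold [LIFO — newest first]: 376 @ $8.95 + 88 @ $11.05 = $4,337.60
Jun 15, 190 sold [LIFO — newest first]: 108 @ $8.95 + 6 @ $11.05 + 76 @ $12.80 = $2,005.70
Jun 17, 313 sold [LIFO — newest first]: 159 @ $9.65 + 154 @ $12.80 = $3,505.55
Total COGS = $4,337.60 + $2,005.70 + $3,505.55 = $9,848.85
Ending inventory: 140 @ $12.80 = $1,792.00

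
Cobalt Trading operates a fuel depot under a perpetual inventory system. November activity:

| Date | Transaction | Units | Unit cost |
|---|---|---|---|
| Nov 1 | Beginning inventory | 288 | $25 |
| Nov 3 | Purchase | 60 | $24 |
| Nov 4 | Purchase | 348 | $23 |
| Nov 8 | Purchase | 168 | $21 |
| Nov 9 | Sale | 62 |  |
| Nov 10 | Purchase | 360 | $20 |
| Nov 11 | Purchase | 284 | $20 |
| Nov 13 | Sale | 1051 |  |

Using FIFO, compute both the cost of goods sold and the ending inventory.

COGS = $25,152; ending inventory = $7,900

Nov 9, 62 sold [FIFO — oldest first]: 62 @ $25 = $1,550
Nov 13, 1051 sold [FIFO — oldest first]: 226 @ $25 + 60 @ $24 + 348 @ $23 + 168 @ $21 + 249 @ $20 = $23,602
Total COGS = $1,550 + $23,602 = $25,152
Ending inventory: 111 @ $20 + 284 @ $20 = $7,900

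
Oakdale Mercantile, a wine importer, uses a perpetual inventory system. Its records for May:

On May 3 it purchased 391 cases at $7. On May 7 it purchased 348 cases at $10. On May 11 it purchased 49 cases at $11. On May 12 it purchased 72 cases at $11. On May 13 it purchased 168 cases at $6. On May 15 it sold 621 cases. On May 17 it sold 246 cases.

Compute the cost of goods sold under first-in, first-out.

May 15, 621 sold [FIFO — oldest first]: 391 @ $7 + 230 @ $10 = $5,037
May 17, 246 sold [FIFO — oldest first]: 118 @ $10 + 49 @ $11 + 72 @ $11 + 7 @ $6 = $2,553
Total COGS = $5,037 + $2,553 = $7,590
Ending inventory: 161 @ $6 = $966

COGS = $7,590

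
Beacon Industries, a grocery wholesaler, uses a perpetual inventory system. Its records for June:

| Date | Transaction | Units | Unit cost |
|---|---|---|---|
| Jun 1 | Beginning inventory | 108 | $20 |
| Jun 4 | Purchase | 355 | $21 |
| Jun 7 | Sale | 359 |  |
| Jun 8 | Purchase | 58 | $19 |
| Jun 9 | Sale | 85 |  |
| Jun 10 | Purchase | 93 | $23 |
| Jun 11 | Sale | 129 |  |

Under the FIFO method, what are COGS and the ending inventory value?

COGS = $11,913; ending inventory = $943

Jun 7, 359 sold [FIFO — oldest first]: 108 @ $20 + 251 @ $21 = $7,431
Jun 9, 85 sold [FIFO — oldest first]: 85 @ $21 = $1,785
Jun 11, 129 sold [FIFO — oldest first]: 19 @ $21 + 58 @ $19 + 52 @ $23 = $2,697
Total COGS = $7,431 + $1,785 + $2,697 = $11,913
Ending inventory: 41 @ $23 = $943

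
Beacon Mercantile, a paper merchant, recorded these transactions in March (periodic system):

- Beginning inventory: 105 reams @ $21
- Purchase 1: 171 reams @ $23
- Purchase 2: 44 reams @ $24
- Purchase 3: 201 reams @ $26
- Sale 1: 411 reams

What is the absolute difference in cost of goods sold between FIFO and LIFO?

FIFO COGS: 105 @ $21 + 171 @ $23 + 44 @ $24 + 91 @ $26 = $9,560
LIFO COGS: 201 @ $26 + 44 @ $24 + 166 @ $23 = $10,100
Difference = |$9,560 − $10,100| = $540

$540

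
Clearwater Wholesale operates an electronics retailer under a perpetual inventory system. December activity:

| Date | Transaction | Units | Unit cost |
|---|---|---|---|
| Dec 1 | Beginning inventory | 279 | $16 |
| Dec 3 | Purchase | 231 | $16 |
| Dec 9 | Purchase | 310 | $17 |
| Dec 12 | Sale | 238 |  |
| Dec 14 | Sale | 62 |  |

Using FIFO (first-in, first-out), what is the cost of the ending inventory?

Ending inventory = $8,630

Dec 12, 238 sold [FIFO — oldest first]: 238 @ $16 = $3,808
Dec 14, 62 sold [FIFO — oldest first]: 41 @ $16 + 21 @ $16 = $992
Total COGS = $3,808 + $992 = $4,800
Ending inventory: 210 @ $16 + 310 @ $17 = $8,630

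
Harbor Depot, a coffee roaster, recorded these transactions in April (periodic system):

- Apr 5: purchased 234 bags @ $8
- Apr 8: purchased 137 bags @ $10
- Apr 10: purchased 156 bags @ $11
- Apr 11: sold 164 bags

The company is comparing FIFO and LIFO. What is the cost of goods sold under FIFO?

FIFO COGS: 164 @ $8 = $1,312
LIFO COGS: 156 @ $11 + 8 @ $10 = $1,796

COGS = $1,312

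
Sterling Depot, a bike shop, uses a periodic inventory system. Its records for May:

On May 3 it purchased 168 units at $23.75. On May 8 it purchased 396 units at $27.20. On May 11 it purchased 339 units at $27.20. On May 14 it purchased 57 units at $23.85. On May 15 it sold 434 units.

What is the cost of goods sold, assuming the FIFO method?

May 15, 434 sold [FIFO — oldest first]: 168 @ $23.75 + 266 @ $27.20 = $11,225.20
Ending inventory: 130 @ $27.20 + 339 @ $27.20 + 57 @ $23.85 = $14,116.25

COGS = $11,225.20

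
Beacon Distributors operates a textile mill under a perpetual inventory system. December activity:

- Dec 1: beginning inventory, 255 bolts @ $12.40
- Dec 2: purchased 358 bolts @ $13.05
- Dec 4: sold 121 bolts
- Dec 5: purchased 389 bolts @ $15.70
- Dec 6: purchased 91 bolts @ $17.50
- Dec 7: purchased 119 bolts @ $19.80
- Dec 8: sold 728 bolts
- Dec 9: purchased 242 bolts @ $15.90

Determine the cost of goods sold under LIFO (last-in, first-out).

COGS = $13,318.50

Dec 4, 121 sold [LIFO — newest first]: 121 @ $13.05 = $1,579.05
Dec 8, 728 sold [LIFO — newest first]: 119 @ $19.80 + 91 @ $17.50 + 389 @ $15.70 + 129 @ $13.05 = $11,739.45
Total COGS = $1,579.05 + $11,739.45 = $13,318.50
Ending inventory: 255 @ $12.40 + 108 @ $13.05 + 242 @ $15.90 = $8,419.20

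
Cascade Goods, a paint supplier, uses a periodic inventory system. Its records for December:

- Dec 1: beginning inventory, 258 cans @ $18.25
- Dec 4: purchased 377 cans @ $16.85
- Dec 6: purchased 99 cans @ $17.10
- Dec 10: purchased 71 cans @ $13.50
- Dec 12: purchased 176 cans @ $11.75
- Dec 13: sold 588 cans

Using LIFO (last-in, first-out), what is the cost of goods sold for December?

Dec 13, 588 sold [LIFO — newest first]: 176 @ $11.75 + 71 @ $13.50 + 99 @ $17.10 + 242 @ $16.85 = $8,797.10
Ending inventory: 258 @ $18.25 + 135 @ $16.85 = $6,983.25
Check: goods available $15,780.35 = COGS $8,797.10 + ending $6,983.25

COGS = $8,797.10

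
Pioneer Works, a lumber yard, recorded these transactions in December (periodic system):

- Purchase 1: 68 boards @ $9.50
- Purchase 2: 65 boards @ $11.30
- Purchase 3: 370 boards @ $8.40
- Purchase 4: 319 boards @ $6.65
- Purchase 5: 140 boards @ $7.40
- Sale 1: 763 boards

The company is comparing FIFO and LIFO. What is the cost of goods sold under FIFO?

COGS = $6,217.50

FIFO COGS: 68 @ $9.50 + 65 @ $11.30 + 370 @ $8.40 + 260 @ $6.65 = $6,217.50
LIFO COGS: 140 @ $7.40 + 319 @ $6.65 + 304 @ $8.40 = $5,710.95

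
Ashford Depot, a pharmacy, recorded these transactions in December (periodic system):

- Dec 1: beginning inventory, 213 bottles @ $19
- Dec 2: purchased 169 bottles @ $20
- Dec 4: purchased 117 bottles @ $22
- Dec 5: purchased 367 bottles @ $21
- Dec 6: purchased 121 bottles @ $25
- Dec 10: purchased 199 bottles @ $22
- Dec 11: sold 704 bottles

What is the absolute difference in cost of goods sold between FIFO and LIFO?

$1,178

FIFO COGS: 213 @ $19 + 169 @ $20 + 117 @ $22 + 205 @ $21 = $14,306
LIFO COGS: 199 @ $22 + 121 @ $25 + 367 @ $21 + 17 @ $22 = $15,484
Difference = |$14,306 − $15,484| = $1,178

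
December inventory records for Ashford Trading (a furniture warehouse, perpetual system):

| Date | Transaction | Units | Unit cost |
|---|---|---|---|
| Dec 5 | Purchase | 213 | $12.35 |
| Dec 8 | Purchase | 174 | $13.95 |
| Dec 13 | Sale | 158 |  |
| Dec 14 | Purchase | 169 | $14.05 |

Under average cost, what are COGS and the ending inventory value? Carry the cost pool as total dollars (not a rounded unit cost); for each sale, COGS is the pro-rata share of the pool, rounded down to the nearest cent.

After Dec 5: 213 on hand, pool $2,630.55 (≈ $12.3500 each)
After Dec 8: 387 on hand, pool $5,057.85 (≈ $13.0694 each)
Dec 13, sell 158: 158/387 × $5,057.85 → $2,064.96
After Dec 14: 398 on hand, pool $5,367.34 (≈ $13.4858 each)
Ending inventory (cost pool remaining) = $5,367.34
Check: goods available $7,432.30 = COGS $2,064.96 + ending $5,367.34

COGS = $2,064.96; ending inventory = $5,367.34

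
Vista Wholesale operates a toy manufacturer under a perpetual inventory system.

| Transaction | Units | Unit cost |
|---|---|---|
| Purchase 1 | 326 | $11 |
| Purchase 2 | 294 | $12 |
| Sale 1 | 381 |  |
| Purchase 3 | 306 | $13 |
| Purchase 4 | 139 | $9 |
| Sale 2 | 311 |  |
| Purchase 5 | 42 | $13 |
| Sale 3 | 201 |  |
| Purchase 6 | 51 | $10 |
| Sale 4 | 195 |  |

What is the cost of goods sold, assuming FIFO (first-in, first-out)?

COGS = $12,642

Sale 1 (381) [FIFO — oldest first]: 326 @ $11 + 55 @ $12 = $4,246
Sale 2 (311) [FIFO — oldest first]: 239 @ $12 + 72 @ $13 = $3,804
Sale 3 (201) [FIFO — oldest first]: 201 @ $13 = $2,613
Sale 4 (195) [FIFO — oldest first]: 33 @ $13 + 139 @ $9 + 23 @ $13 = $1,979
Total COGS = $4,246 + $3,804 + $2,613 + $1,979 = $12,642
Ending inventory: 19 @ $13 + 51 @ $10 = $757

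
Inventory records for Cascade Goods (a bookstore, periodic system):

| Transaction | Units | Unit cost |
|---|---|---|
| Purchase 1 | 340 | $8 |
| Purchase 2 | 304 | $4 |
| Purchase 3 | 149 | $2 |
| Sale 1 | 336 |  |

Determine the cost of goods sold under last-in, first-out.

COGS = $1,046

Sale 1 (336) [LIFO — newest first]: 149 @ $2 + 187 @ $4 = $1,046
Ending inventory: 340 @ $8 + 117 @ $4 = $3,188
Check: goods available $4,234 = COGS $1,046 + ending $3,188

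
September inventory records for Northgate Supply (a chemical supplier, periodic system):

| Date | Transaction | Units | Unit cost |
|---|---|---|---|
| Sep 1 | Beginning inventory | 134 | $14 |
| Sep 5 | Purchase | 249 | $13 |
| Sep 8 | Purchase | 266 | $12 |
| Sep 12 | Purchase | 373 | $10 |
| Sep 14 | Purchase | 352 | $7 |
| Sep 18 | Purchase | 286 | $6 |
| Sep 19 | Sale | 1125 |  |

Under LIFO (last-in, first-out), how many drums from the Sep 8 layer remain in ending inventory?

Sep 19, 1125 sold [LIFO — newest first]: 286 @ $6 + 352 @ $7 + 373 @ $10 + 114 @ $12 = $9,278
Ending inventory: 134 @ $14 + 249 @ $13 + 152 @ $12 = $6,937

152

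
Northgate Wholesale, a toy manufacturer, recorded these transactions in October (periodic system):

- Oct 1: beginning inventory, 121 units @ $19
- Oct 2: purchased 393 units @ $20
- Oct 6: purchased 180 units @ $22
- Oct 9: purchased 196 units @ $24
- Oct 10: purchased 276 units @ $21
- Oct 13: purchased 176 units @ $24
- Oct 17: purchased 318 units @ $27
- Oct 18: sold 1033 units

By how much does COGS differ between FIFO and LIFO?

$2,958

FIFO COGS: 121 @ $19 + 393 @ $20 + 180 @ $22 + 196 @ $24 + 143 @ $21 = $21,826
LIFO COGS: 318 @ $27 + 176 @ $24 + 276 @ $21 + 196 @ $24 + 67 @ $22 = $24,784
Difference = |$21,826 − $24,784| = $2,958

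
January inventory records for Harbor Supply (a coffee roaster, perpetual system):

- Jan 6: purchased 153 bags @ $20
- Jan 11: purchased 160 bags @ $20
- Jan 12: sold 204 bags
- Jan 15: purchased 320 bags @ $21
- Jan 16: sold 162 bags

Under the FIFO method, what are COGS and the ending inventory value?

COGS = $7,373; ending inventory = $5,607

Jan 12, 204 sold [FIFO — oldest first]: 153 @ $20 + 51 @ $20 = $4,080
Jan 16, 162 sold [FIFO — oldest first]: 109 @ $20 + 53 @ $21 = $3,293
Total COGS = $4,080 + $3,293 = $7,373
Ending inventory: 267 @ $21 = $5,607
Check: goods available $12,980 = COGS $7,373 + ending $5,607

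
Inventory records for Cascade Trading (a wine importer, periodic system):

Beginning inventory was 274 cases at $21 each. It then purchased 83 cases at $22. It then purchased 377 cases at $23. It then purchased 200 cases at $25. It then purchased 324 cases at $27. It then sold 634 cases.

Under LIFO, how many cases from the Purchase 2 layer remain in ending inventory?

Sale 1 (634) [LIFO — newest first]: 324 @ $27 + 200 @ $25 + 110 @ $23 = $16,278
Ending inventory: 274 @ $21 + 83 @ $22 + 267 @ $23 = $13,721
Check: goods available $29,999 = COGS $16,278 + ending $13,721

267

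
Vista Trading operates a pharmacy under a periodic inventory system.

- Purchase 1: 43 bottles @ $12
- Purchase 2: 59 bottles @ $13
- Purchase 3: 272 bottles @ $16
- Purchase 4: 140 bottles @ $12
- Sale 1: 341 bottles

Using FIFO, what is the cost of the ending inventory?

Sale 1 (341) [FIFO — oldest first]: 43 @ $12 + 59 @ $13 + 239 @ $16 = $5,107
Ending inventory: 33 @ $16 + 140 @ $12 = $2,208
Check: goods available $7,315 = COGS $5,107 + ending $2,208

Ending inventory = $2,208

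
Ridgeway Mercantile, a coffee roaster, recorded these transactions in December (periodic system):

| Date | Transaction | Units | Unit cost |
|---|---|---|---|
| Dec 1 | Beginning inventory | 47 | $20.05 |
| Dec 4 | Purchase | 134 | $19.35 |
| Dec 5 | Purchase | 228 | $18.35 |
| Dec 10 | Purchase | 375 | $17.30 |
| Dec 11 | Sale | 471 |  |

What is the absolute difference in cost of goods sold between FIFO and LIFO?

$542.55

FIFO COGS: 47 @ $20.05 + 134 @ $19.35 + 228 @ $18.35 + 62 @ $17.30 = $8,791.65
LIFO COGS: 375 @ $17.30 + 96 @ $18.35 = $8,249.10
Difference = |$8,791.65 − $8,249.10| = $542.55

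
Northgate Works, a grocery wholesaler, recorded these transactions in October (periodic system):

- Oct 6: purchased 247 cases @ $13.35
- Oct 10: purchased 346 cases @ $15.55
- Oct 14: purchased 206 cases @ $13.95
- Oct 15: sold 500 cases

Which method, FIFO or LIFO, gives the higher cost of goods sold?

FIFO COGS: 247 @ $13.35 + 253 @ $15.55 = $7,231.60
LIFO COGS: 206 @ $13.95 + 294 @ $15.55 = $7,445.40

LIFO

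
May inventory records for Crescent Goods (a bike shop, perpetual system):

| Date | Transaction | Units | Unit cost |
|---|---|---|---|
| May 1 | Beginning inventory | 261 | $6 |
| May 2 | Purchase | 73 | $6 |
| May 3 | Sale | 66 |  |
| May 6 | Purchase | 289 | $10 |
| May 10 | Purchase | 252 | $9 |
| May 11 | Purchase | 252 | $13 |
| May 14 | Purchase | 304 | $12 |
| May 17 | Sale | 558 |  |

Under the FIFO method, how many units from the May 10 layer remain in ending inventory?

251

May 3, 66 sold [FIFO — oldest first]: 66 @ $6 = $396
May 17, 558 sold [FIFO — oldest first]: 195 @ $6 + 73 @ $6 + 289 @ $10 + 1 @ $9 = $4,507
Total COGS = $396 + $4,507 = $4,903
Ending inventory: 251 @ $9 + 252 @ $13 + 304 @ $12 = $9,183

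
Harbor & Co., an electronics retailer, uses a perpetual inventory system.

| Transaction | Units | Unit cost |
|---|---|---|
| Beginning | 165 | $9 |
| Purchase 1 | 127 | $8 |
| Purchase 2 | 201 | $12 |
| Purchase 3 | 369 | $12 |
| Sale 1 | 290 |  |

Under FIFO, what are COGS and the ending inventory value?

Sale 1 (290) [FIFO — oldest first]: 165 @ $9 + 125 @ $8 = $2,485
Ending inventory: 2 @ $8 + 201 @ $12 + 369 @ $12 = $6,856
Check: goods available $9,341 = COGS $2,485 + ending $6,856

COGS = $2,485; ending inventory = $6,856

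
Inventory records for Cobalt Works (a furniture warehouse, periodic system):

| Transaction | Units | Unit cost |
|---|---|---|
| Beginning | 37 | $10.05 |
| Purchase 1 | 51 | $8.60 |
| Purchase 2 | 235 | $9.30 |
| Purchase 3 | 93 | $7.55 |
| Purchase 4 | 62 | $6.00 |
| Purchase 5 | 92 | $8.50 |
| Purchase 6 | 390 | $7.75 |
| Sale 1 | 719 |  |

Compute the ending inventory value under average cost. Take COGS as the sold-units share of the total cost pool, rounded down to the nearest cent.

Ending inventory = $1,976.86

Sale 1, sell 719: 719/960 × $7,874.60 → $5,897.74
Ending inventory (cost pool remaining) = $1,976.86
Check: goods available $7,874.60 = COGS $5,897.74 + ending $1,976.86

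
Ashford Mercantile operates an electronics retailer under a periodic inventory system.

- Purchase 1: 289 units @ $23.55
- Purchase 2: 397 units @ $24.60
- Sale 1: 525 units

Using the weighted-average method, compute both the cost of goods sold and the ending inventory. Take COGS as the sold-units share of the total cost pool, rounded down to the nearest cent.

Sale 1, sell 525: 525/686 × $16,572.15 → $12,682.76
Ending inventory (cost pool remaining) = $3,889.39

COGS = $12,682.76; ending inventory = $3,889.39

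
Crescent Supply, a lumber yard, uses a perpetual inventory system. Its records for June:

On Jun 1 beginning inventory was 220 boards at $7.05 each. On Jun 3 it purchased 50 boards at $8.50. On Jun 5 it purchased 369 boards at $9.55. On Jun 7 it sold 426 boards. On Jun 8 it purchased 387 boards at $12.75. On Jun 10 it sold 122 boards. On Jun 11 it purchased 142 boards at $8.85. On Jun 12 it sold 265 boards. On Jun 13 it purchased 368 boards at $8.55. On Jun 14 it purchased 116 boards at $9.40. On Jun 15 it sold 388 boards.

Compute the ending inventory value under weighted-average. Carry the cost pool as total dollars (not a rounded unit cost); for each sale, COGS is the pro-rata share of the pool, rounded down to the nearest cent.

Ending inventory = $4,323.71

After Jun 1: 220 on hand, pool $1,551.00 (≈ $7.0500 each)
After Jun 3: 270 on hand, pool $1,976.00 (≈ $7.3185 each)
After Jun 5: 639 on hand, pool $5,499.95 (≈ $8.6071 each)
Jun 7, sell 426: 426/639 × $5,499.95 → $3,666.63
After Jun 8: 600 on hand, pool $6,767.57 (≈ $11.2793 each)
Jun 10, sell 122: 122/600 × $6,767.57 → $1,376.07
After Jun 11: 620 on hand, pool $6,648.20 (≈ $10.7229 each)
Jun 12, sell 265: 265/620 × $6,648.20 → $2,841.56
After Jun 13: 723 on hand, pool $6,953.04 (≈ $9.6169 each)
After Jun 14: 839 on hand, pool $8,043.44 (≈ $9.5869 each)
Jun 15, sell 388: 388/839 × $8,043.44 → $3,719.73
Total COGS = $3,666.63 + $1,376.07 + $2,841.56 + $3,719.73 = $11,603.99
Ending inventory (cost pool remaining) = $4,323.71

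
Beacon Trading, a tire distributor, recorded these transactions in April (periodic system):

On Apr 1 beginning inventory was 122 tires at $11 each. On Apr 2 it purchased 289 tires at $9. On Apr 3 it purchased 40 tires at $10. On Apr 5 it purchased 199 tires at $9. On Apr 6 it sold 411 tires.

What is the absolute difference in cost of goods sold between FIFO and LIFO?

$204

FIFO COGS: 122 @ $11 + 289 @ $9 = $3,943
LIFO COGS: 199 @ $9 + 40 @ $10 + 172 @ $9 = $3,739
Difference = |$3,943 − $3,739| = $204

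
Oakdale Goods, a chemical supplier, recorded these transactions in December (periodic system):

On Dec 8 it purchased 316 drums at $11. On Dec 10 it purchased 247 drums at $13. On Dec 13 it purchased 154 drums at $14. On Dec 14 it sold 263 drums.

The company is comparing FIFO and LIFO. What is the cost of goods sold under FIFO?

COGS = $2,893

FIFO COGS: 263 @ $11 = $2,893
LIFO COGS: 154 @ $14 + 109 @ $13 = $3,573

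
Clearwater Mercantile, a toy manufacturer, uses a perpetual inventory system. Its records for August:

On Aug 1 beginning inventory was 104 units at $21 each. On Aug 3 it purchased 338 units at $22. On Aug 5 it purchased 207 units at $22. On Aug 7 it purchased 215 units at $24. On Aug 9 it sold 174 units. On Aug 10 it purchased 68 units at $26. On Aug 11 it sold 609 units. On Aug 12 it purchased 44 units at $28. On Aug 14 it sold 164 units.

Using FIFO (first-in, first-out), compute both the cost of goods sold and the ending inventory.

COGS = $21,522; ending inventory = $812

Aug 9, 174 sold [FIFO — oldest first]: 104 @ $21 + 70 @ $22 = $3,724
Aug 11, 609 sold [FIFO — oldest first]: 268 @ $22 + 207 @ $22 + 134 @ $24 = $13,666
Aug 14, 164 sold [FIFO — oldest first]: 81 @ $24 + 68 @ $26 + 15 @ $28 = $4,132
Total COGS = $3,724 + $13,666 + $4,132 = $21,522
Ending inventory: 29 @ $28 = $812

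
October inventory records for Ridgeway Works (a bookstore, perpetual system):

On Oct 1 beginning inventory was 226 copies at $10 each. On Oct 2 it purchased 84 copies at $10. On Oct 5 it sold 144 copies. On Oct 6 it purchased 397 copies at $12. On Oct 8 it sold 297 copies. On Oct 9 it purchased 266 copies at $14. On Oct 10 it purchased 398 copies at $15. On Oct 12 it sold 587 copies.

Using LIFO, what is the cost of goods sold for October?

COGS = $13,620

Oct 5, 144 sold [LIFO — newest first]: 84 @ $10 + 60 @ $10 = $1,440
Oct 8, 297 sold [LIFO — newest first]: 297 @ $12 = $3,564
Oct 12, 587 sold [LIFO — newest first]: 398 @ $15 + 189 @ $14 = $8,616
Total COGS = $1,440 + $3,564 + $8,616 = $13,620
Ending inventory: 166 @ $10 + 100 @ $12 + 77 @ $14 = $3,938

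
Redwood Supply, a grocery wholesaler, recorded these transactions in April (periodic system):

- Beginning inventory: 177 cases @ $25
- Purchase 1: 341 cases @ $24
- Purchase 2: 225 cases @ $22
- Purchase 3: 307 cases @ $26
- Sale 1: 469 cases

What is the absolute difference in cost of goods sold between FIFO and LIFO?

FIFO COGS: 177 @ $25 + 292 @ $24 = $11,433
LIFO COGS: 307 @ $26 + 162 @ $22 = $11,546
Difference = |$11,433 − $11,546| = $113

$113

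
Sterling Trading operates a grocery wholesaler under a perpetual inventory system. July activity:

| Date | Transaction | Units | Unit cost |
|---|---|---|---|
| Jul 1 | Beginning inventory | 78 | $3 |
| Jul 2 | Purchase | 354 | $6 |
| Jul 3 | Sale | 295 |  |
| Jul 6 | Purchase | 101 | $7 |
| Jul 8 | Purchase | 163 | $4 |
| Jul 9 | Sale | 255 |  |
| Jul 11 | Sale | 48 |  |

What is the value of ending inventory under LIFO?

Ending inventory = $354

Jul 3, 295 sold [LIFO — newest first]: 295 @ $6 = $1,770
Jul 9, 255 sold [LIFO — newest first]: 163 @ $4 + 92 @ $7 = $1,296
Jul 11, 48 sold [LIFO — newest first]: 9 @ $7 + 39 @ $6 = $297
Total COGS = $1,770 + $1,296 + $297 = $3,363
Ending inventory: 78 @ $3 + 20 @ $6 = $354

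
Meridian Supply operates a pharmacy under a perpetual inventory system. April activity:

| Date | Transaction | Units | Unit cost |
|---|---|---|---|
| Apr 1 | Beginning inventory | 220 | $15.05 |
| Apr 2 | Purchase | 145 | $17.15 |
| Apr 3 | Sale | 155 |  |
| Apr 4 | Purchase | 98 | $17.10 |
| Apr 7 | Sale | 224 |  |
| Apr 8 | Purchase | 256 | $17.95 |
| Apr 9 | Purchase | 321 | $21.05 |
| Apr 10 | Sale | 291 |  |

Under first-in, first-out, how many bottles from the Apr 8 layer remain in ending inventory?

49

Apr 3, 155 sold [FIFO — oldest first]: 155 @ $15.05 = $2,332.75
Apr 7, 224 sold [FIFO — oldest first]: 65 @ $15.05 + 145 @ $17.15 + 14 @ $17.10 = $3,704.40
Apr 10, 291 sold [FIFO — oldest first]: 84 @ $17.10 + 207 @ $17.95 = $5,152.05
Total COGS = $2,332.75 + $3,704.40 + $5,152.05 = $11,189.20
Ending inventory: 49 @ $17.95 + 321 @ $21.05 = $7,636.60
Check: goods available $18,825.80 = COGS $11,189.20 + ending $7,636.60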